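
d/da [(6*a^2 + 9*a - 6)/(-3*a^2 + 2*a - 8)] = 3*(13*a^2 - 44*a - 20)/(9*a^4 - 12*a^3 + 52*a^2 - 32*a + 64)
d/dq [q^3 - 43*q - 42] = 3*q^2 - 43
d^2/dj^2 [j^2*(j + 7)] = 6*j + 14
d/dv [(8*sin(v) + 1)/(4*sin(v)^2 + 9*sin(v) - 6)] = (-8*sin(v) + 16*cos(2*v) - 73)*cos(v)/(4*sin(v)^2 + 9*sin(v) - 6)^2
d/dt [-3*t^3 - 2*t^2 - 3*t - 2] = -9*t^2 - 4*t - 3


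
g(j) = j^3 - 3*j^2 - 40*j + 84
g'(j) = 3*j^2 - 6*j - 40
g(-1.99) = 143.84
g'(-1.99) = -16.18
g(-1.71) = 138.63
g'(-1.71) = -20.97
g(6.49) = -28.60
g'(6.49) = 47.42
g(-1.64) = 137.12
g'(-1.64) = -22.09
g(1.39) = 25.29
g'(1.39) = -42.54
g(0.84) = 48.88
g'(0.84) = -42.92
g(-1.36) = 130.34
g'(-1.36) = -26.29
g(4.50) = -65.62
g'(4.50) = -6.25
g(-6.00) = 0.00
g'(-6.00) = 104.00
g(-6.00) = 0.00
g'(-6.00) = 104.00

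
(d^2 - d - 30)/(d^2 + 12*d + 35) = (d - 6)/(d + 7)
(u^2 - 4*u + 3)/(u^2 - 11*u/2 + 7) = 2*(u^2 - 4*u + 3)/(2*u^2 - 11*u + 14)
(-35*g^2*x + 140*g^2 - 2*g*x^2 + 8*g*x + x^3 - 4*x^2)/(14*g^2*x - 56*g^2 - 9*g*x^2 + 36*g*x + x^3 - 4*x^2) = (5*g + x)/(-2*g + x)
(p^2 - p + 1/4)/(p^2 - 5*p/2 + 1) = (p - 1/2)/(p - 2)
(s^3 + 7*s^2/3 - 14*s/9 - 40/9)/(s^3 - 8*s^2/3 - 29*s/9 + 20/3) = (s + 2)/(s - 3)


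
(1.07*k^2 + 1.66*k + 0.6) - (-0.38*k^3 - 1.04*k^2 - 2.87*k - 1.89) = 0.38*k^3 + 2.11*k^2 + 4.53*k + 2.49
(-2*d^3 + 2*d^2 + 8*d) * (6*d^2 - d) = -12*d^5 + 14*d^4 + 46*d^3 - 8*d^2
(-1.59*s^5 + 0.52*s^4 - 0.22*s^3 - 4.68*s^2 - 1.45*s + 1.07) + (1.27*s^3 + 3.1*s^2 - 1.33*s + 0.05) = -1.59*s^5 + 0.52*s^4 + 1.05*s^3 - 1.58*s^2 - 2.78*s + 1.12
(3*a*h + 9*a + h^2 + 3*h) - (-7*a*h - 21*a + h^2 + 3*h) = 10*a*h + 30*a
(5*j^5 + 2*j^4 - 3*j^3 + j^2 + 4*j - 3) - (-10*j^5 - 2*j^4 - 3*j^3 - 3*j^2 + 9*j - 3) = 15*j^5 + 4*j^4 + 4*j^2 - 5*j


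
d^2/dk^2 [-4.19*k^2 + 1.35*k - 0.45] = -8.38000000000000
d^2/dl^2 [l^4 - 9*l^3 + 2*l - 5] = 6*l*(2*l - 9)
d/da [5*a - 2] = 5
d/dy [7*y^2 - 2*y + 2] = 14*y - 2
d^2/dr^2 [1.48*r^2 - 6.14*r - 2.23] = 2.96000000000000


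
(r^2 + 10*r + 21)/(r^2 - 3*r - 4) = (r^2 + 10*r + 21)/(r^2 - 3*r - 4)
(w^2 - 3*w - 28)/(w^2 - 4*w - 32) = (w - 7)/(w - 8)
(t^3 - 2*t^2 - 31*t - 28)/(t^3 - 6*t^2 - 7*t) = (t + 4)/t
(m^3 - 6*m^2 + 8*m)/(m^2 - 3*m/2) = 2*(m^2 - 6*m + 8)/(2*m - 3)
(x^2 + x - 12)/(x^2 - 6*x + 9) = (x + 4)/(x - 3)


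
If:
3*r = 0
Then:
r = 0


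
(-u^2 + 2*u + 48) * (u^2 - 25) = -u^4 + 2*u^3 + 73*u^2 - 50*u - 1200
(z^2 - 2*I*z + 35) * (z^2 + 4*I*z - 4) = z^4 + 2*I*z^3 + 39*z^2 + 148*I*z - 140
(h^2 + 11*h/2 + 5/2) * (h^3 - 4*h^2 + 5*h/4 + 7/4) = h^5 + 3*h^4/2 - 73*h^3/4 - 11*h^2/8 + 51*h/4 + 35/8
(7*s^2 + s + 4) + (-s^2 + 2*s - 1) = 6*s^2 + 3*s + 3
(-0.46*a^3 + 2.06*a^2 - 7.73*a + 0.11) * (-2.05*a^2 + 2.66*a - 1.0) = 0.943*a^5 - 5.4466*a^4 + 21.7861*a^3 - 22.8473*a^2 + 8.0226*a - 0.11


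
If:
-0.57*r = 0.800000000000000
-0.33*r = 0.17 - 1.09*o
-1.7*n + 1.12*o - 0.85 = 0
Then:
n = -0.68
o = -0.27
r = -1.40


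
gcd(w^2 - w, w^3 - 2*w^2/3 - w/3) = w^2 - w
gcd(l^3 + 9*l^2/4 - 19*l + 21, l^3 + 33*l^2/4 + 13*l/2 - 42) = l^2 + 17*l/4 - 21/2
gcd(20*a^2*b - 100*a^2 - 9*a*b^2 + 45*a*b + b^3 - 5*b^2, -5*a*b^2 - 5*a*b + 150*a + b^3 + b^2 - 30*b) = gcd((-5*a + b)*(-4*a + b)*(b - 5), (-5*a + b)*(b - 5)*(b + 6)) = 5*a*b - 25*a - b^2 + 5*b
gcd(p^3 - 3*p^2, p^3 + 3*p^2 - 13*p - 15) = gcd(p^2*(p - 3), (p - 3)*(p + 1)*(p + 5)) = p - 3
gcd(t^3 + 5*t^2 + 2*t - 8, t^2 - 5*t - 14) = t + 2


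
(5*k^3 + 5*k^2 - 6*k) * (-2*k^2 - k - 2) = -10*k^5 - 15*k^4 - 3*k^3 - 4*k^2 + 12*k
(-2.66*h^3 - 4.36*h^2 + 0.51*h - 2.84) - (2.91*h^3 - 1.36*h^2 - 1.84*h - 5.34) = -5.57*h^3 - 3.0*h^2 + 2.35*h + 2.5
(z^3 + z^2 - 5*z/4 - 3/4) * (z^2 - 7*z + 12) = z^5 - 6*z^4 + 15*z^3/4 + 20*z^2 - 39*z/4 - 9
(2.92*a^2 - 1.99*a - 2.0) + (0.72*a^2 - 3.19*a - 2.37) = 3.64*a^2 - 5.18*a - 4.37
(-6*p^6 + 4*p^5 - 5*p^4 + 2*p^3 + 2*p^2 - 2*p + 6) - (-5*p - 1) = -6*p^6 + 4*p^5 - 5*p^4 + 2*p^3 + 2*p^2 + 3*p + 7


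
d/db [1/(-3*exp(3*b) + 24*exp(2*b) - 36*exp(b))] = (exp(2*b) - 16*exp(b)/3 + 4)*exp(-b)/(exp(2*b) - 8*exp(b) + 12)^2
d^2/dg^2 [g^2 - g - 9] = 2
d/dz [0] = 0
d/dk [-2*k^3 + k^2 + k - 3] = -6*k^2 + 2*k + 1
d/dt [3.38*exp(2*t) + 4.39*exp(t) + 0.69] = (6.76*exp(t) + 4.39)*exp(t)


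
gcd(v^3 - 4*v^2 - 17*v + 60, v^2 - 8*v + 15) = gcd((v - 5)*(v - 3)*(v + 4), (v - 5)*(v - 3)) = v^2 - 8*v + 15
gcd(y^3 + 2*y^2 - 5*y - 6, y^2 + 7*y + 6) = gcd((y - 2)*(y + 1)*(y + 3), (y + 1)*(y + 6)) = y + 1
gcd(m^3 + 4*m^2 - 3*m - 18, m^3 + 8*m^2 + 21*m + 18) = m^2 + 6*m + 9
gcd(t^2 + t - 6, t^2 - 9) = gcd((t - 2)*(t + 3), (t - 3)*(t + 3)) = t + 3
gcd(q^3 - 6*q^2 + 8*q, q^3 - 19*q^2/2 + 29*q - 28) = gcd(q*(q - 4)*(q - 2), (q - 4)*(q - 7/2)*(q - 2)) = q^2 - 6*q + 8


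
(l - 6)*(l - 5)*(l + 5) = l^3 - 6*l^2 - 25*l + 150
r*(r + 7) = r^2 + 7*r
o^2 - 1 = (o - 1)*(o + 1)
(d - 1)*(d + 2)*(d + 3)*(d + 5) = d^4 + 9*d^3 + 21*d^2 - d - 30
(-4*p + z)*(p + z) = -4*p^2 - 3*p*z + z^2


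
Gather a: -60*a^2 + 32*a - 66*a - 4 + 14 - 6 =-60*a^2 - 34*a + 4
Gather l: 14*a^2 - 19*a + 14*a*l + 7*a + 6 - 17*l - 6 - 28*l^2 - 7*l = 14*a^2 - 12*a - 28*l^2 + l*(14*a - 24)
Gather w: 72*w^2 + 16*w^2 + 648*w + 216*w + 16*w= 88*w^2 + 880*w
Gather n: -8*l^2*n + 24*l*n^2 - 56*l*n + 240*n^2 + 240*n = n^2*(24*l + 240) + n*(-8*l^2 - 56*l + 240)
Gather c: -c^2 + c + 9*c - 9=-c^2 + 10*c - 9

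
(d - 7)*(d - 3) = d^2 - 10*d + 21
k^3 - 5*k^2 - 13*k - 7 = (k - 7)*(k + 1)^2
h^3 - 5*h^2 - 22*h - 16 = (h - 8)*(h + 1)*(h + 2)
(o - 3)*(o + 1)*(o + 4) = o^3 + 2*o^2 - 11*o - 12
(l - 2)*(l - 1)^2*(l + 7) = l^4 + 3*l^3 - 23*l^2 + 33*l - 14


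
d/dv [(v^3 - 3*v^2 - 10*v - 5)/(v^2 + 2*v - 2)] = (v^4 + 4*v^3 - 2*v^2 + 22*v + 30)/(v^4 + 4*v^3 - 8*v + 4)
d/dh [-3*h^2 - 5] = -6*h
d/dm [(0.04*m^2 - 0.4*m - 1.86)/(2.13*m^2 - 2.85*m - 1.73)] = (0.738*m^2 + 7.7852*m - 4.609)/(4.5369*m^4 - 12.141*m^3 + 0.752700000000001*m^2 + 9.861*m + 2.9929)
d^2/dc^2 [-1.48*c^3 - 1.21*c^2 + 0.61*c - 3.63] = -8.88*c - 2.42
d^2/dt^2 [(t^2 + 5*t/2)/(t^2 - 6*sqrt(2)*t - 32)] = (5*t^3 + 12*sqrt(2)*t^3 + 192*t^2 + 480*t - 960*sqrt(2) + 2048)/(t^6 - 18*sqrt(2)*t^5 + 120*t^4 + 720*sqrt(2)*t^3 - 3840*t^2 - 18432*sqrt(2)*t - 32768)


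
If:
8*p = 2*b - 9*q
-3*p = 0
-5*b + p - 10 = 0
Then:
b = -2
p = 0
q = -4/9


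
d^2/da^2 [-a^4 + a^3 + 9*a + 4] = 6*a*(1 - 2*a)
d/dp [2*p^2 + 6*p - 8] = 4*p + 6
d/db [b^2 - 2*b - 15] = 2*b - 2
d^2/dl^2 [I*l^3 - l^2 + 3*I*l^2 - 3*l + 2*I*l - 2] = 6*I*l - 2 + 6*I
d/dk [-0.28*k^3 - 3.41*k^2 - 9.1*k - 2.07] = -0.84*k^2 - 6.82*k - 9.1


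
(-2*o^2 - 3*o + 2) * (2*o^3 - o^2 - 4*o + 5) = -4*o^5 - 4*o^4 + 15*o^3 - 23*o + 10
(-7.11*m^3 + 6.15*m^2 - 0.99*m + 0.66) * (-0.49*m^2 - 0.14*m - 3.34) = 3.4839*m^5 - 2.0181*m^4 + 23.3715*m^3 - 20.7258*m^2 + 3.2142*m - 2.2044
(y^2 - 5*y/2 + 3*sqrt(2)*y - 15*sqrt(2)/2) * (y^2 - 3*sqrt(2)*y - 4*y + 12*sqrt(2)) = y^4 - 13*y^3/2 - 8*y^2 + 117*y - 180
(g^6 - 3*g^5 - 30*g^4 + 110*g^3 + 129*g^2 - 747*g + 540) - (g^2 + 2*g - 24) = g^6 - 3*g^5 - 30*g^4 + 110*g^3 + 128*g^2 - 749*g + 564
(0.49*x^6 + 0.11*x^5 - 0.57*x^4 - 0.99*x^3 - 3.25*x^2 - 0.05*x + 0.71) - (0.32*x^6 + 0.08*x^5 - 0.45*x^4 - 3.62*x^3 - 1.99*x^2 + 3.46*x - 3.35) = 0.17*x^6 + 0.03*x^5 - 0.12*x^4 + 2.63*x^3 - 1.26*x^2 - 3.51*x + 4.06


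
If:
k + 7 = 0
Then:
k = -7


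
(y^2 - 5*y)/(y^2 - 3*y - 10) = y/(y + 2)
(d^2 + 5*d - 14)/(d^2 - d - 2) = (d + 7)/(d + 1)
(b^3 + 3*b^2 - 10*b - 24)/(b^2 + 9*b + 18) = (b^3 + 3*b^2 - 10*b - 24)/(b^2 + 9*b + 18)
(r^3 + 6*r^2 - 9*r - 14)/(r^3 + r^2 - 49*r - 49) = (r - 2)/(r - 7)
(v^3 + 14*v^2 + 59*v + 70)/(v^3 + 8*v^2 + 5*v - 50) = (v^2 + 9*v + 14)/(v^2 + 3*v - 10)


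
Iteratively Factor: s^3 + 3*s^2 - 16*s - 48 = (s + 3)*(s^2 - 16) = (s - 4)*(s + 3)*(s + 4)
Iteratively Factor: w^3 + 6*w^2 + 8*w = (w)*(w^2 + 6*w + 8) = w*(w + 4)*(w + 2)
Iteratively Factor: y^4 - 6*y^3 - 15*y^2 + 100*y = (y - 5)*(y^3 - y^2 - 20*y) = (y - 5)*(y + 4)*(y^2 - 5*y) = y*(y - 5)*(y + 4)*(y - 5)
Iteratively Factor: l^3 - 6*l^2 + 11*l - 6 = (l - 3)*(l^2 - 3*l + 2) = (l - 3)*(l - 2)*(l - 1)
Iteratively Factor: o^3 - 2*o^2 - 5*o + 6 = (o - 1)*(o^2 - o - 6) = (o - 3)*(o - 1)*(o + 2)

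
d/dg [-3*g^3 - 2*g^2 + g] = -9*g^2 - 4*g + 1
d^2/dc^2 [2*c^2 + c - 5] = 4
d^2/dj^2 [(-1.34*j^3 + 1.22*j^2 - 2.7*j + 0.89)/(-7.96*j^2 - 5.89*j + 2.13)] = (2.27373675443232e-13*j^5 + 5.6843418860808e-14*j^4 + 594.964268*j^3 - 563.327508*j^2 + 60.78174*j - 35.254738)/(504.358336*j^6 + 1119.599472*j^5 + 423.566724*j^4 - 394.846163*j^3 - 113.341347*j^2 + 80.167023*j - 9.663597)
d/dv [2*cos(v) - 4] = -2*sin(v)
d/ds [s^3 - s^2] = s*(3*s - 2)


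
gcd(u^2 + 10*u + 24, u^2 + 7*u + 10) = 1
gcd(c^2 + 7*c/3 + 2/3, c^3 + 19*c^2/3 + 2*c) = c + 1/3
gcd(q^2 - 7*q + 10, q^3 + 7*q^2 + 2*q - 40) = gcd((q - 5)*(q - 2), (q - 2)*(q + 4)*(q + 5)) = q - 2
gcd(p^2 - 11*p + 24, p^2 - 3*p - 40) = p - 8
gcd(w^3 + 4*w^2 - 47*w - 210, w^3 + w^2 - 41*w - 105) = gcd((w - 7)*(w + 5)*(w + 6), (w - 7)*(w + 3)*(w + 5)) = w^2 - 2*w - 35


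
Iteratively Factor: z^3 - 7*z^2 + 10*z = (z)*(z^2 - 7*z + 10) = z*(z - 2)*(z - 5)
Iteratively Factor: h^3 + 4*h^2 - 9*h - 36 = (h + 4)*(h^2 - 9) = (h - 3)*(h + 4)*(h + 3)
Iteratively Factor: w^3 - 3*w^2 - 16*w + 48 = (w - 4)*(w^2 + w - 12) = (w - 4)*(w + 4)*(w - 3)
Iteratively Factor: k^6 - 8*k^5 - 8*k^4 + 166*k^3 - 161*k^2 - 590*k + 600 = (k + 2)*(k^5 - 10*k^4 + 12*k^3 + 142*k^2 - 445*k + 300) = (k - 5)*(k + 2)*(k^4 - 5*k^3 - 13*k^2 + 77*k - 60) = (k - 5)*(k - 3)*(k + 2)*(k^3 - 2*k^2 - 19*k + 20) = (k - 5)^2*(k - 3)*(k + 2)*(k^2 + 3*k - 4) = (k - 5)^2*(k - 3)*(k + 2)*(k + 4)*(k - 1)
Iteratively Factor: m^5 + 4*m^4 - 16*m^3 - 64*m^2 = (m + 4)*(m^4 - 16*m^2) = m*(m + 4)*(m^3 - 16*m) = m*(m - 4)*(m + 4)*(m^2 + 4*m) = m^2*(m - 4)*(m + 4)*(m + 4)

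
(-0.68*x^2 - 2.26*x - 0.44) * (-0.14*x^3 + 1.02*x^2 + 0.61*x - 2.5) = 0.0952*x^5 - 0.3772*x^4 - 2.6584*x^3 - 0.1274*x^2 + 5.3816*x + 1.1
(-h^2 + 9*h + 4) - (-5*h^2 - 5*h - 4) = 4*h^2 + 14*h + 8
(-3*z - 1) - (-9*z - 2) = 6*z + 1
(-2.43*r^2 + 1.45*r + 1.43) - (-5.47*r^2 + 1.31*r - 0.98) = 3.04*r^2 + 0.14*r + 2.41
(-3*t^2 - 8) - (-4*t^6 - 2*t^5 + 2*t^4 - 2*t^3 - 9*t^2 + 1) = 4*t^6 + 2*t^5 - 2*t^4 + 2*t^3 + 6*t^2 - 9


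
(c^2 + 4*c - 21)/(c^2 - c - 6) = (c + 7)/(c + 2)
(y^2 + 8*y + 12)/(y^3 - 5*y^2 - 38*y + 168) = (y + 2)/(y^2 - 11*y + 28)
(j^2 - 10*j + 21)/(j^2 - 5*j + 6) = (j - 7)/(j - 2)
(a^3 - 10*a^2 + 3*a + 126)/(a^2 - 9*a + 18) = (a^2 - 4*a - 21)/(a - 3)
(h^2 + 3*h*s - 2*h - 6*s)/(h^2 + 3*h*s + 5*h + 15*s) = (h - 2)/(h + 5)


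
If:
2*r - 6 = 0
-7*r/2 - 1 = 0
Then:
No Solution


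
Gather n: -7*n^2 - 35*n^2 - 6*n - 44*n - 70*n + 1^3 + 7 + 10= -42*n^2 - 120*n + 18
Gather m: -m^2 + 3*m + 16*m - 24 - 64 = -m^2 + 19*m - 88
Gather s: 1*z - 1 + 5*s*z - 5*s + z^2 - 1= s*(5*z - 5) + z^2 + z - 2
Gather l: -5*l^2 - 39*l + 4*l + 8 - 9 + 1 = -5*l^2 - 35*l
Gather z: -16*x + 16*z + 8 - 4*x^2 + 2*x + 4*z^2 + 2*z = -4*x^2 - 14*x + 4*z^2 + 18*z + 8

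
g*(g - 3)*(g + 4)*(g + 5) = g^4 + 6*g^3 - 7*g^2 - 60*g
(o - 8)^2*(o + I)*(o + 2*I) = o^4 - 16*o^3 + 3*I*o^3 + 62*o^2 - 48*I*o^2 + 32*o + 192*I*o - 128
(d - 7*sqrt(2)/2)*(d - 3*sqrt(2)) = d^2 - 13*sqrt(2)*d/2 + 21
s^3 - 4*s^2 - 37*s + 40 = (s - 8)*(s - 1)*(s + 5)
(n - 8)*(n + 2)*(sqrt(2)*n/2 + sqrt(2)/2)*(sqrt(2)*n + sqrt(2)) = n^4 - 4*n^3 - 27*n^2 - 38*n - 16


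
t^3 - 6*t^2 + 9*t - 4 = (t - 4)*(t - 1)^2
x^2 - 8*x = x*(x - 8)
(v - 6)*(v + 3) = v^2 - 3*v - 18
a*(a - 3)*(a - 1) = a^3 - 4*a^2 + 3*a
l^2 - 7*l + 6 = (l - 6)*(l - 1)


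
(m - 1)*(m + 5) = m^2 + 4*m - 5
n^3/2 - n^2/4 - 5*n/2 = n*(n/2 + 1)*(n - 5/2)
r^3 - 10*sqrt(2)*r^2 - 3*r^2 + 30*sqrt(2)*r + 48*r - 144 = (r - 3)*(r - 6*sqrt(2))*(r - 4*sqrt(2))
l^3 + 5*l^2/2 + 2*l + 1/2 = (l + 1/2)*(l + 1)^2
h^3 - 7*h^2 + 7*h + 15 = (h - 5)*(h - 3)*(h + 1)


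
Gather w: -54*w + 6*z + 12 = -54*w + 6*z + 12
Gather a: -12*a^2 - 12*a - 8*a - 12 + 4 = -12*a^2 - 20*a - 8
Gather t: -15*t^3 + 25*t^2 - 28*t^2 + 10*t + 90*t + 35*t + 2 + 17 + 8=-15*t^3 - 3*t^2 + 135*t + 27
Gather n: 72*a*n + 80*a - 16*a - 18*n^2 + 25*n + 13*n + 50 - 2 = 64*a - 18*n^2 + n*(72*a + 38) + 48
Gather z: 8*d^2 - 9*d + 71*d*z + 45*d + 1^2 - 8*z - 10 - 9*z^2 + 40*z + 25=8*d^2 + 36*d - 9*z^2 + z*(71*d + 32) + 16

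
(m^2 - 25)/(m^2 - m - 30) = (m - 5)/(m - 6)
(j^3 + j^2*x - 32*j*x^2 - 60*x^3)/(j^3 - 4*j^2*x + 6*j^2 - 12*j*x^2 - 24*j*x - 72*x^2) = (j + 5*x)/(j + 6)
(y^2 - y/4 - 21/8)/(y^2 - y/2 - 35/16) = 2*(2*y + 3)/(4*y + 5)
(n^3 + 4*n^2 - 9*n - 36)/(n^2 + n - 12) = n + 3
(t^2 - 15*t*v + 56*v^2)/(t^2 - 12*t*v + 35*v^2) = (t - 8*v)/(t - 5*v)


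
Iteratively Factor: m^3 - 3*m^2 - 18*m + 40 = (m + 4)*(m^2 - 7*m + 10) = (m - 5)*(m + 4)*(m - 2)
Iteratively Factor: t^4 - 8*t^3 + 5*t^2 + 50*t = (t)*(t^3 - 8*t^2 + 5*t + 50) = t*(t + 2)*(t^2 - 10*t + 25) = t*(t - 5)*(t + 2)*(t - 5)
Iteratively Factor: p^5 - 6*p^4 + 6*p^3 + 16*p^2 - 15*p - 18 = (p - 3)*(p^4 - 3*p^3 - 3*p^2 + 7*p + 6) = (p - 3)^2*(p^3 - 3*p - 2) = (p - 3)^2*(p + 1)*(p^2 - p - 2) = (p - 3)^2*(p - 2)*(p + 1)*(p + 1)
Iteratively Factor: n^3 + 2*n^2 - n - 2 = (n + 2)*(n^2 - 1) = (n - 1)*(n + 2)*(n + 1)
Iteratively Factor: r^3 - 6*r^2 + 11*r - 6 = (r - 3)*(r^2 - 3*r + 2) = (r - 3)*(r - 1)*(r - 2)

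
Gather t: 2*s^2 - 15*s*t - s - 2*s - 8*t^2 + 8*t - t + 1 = 2*s^2 - 3*s - 8*t^2 + t*(7 - 15*s) + 1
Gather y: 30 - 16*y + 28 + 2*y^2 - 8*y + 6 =2*y^2 - 24*y + 64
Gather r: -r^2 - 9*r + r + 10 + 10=-r^2 - 8*r + 20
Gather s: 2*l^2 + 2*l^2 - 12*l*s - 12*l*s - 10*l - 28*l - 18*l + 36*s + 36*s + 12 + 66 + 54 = 4*l^2 - 56*l + s*(72 - 24*l) + 132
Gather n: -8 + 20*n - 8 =20*n - 16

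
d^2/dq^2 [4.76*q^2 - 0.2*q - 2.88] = 9.52000000000000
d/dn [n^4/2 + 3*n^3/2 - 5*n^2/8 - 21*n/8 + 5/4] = 2*n^3 + 9*n^2/2 - 5*n/4 - 21/8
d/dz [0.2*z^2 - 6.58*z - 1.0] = 0.4*z - 6.58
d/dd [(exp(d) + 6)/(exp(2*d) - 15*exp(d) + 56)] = (-(exp(d) + 6)*(2*exp(d) - 15) + exp(2*d) - 15*exp(d) + 56)*exp(d)/(exp(2*d) - 15*exp(d) + 56)^2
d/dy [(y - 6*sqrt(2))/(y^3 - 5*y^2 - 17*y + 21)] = (y^3 - 5*y^2 - 17*y + (y - 6*sqrt(2))*(-3*y^2 + 10*y + 17) + 21)/(y^3 - 5*y^2 - 17*y + 21)^2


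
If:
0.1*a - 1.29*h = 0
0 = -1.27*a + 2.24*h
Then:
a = 0.00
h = 0.00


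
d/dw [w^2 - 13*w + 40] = 2*w - 13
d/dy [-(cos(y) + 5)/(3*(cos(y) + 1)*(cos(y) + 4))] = (sin(y)^2 - 10*cos(y) - 22)*sin(y)/(3*(cos(y) + 1)^2*(cos(y) + 4)^2)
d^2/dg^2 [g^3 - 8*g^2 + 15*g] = 6*g - 16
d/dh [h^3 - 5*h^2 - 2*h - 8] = 3*h^2 - 10*h - 2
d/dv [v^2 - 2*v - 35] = 2*v - 2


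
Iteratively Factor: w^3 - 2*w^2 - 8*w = (w + 2)*(w^2 - 4*w) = (w - 4)*(w + 2)*(w)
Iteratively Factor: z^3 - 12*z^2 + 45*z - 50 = (z - 5)*(z^2 - 7*z + 10) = (z - 5)^2*(z - 2)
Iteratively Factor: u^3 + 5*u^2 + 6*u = (u + 3)*(u^2 + 2*u) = u*(u + 3)*(u + 2)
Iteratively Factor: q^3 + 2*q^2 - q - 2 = (q + 2)*(q^2 - 1) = (q + 1)*(q + 2)*(q - 1)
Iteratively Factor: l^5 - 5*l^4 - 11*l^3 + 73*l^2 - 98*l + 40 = (l + 4)*(l^4 - 9*l^3 + 25*l^2 - 27*l + 10) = (l - 1)*(l + 4)*(l^3 - 8*l^2 + 17*l - 10) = (l - 5)*(l - 1)*(l + 4)*(l^2 - 3*l + 2) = (l - 5)*(l - 1)^2*(l + 4)*(l - 2)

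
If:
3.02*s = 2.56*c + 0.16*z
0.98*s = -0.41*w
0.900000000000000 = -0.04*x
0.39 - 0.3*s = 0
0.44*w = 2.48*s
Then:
No Solution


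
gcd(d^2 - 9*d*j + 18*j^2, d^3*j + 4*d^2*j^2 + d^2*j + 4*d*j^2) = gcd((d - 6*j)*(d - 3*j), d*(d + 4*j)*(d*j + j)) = 1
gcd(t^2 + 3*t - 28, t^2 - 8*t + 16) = t - 4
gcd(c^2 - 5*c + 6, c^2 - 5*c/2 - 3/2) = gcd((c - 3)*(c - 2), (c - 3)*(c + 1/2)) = c - 3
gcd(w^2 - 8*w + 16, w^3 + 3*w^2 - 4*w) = 1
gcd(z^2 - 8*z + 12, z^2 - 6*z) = z - 6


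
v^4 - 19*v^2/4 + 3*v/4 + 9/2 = (v - 3/2)^2*(v + 1)*(v + 2)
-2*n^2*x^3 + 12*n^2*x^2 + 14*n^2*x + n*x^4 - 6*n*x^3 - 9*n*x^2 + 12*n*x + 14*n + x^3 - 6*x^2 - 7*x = (-2*n + x)*(x - 7)*(x + 1)*(n*x + 1)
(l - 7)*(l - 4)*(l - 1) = l^3 - 12*l^2 + 39*l - 28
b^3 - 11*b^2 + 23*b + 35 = (b - 7)*(b - 5)*(b + 1)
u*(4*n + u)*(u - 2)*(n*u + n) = 4*n^2*u^3 - 4*n^2*u^2 - 8*n^2*u + n*u^4 - n*u^3 - 2*n*u^2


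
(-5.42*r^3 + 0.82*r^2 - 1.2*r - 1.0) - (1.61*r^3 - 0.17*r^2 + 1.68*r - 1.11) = -7.03*r^3 + 0.99*r^2 - 2.88*r + 0.11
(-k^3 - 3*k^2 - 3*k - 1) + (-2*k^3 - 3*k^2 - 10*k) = -3*k^3 - 6*k^2 - 13*k - 1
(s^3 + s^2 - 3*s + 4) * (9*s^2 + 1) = 9*s^5 + 9*s^4 - 26*s^3 + 37*s^2 - 3*s + 4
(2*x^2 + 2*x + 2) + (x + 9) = 2*x^2 + 3*x + 11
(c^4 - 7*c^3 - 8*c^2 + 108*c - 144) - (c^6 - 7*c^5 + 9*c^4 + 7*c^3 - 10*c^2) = -c^6 + 7*c^5 - 8*c^4 - 14*c^3 + 2*c^2 + 108*c - 144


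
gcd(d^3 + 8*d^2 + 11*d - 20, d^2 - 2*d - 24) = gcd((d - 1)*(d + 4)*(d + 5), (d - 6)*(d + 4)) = d + 4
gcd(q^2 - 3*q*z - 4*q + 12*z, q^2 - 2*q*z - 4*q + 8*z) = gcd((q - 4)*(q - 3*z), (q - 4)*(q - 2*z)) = q - 4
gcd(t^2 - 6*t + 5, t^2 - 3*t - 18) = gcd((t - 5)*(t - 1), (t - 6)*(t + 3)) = 1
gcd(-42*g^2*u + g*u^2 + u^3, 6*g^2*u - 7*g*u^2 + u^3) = -6*g*u + u^2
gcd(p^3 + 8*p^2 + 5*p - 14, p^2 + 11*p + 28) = p + 7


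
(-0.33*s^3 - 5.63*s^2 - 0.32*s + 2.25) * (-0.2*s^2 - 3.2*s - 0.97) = 0.066*s^5 + 2.182*s^4 + 18.4001*s^3 + 6.0351*s^2 - 6.8896*s - 2.1825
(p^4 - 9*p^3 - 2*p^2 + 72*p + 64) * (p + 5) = p^5 - 4*p^4 - 47*p^3 + 62*p^2 + 424*p + 320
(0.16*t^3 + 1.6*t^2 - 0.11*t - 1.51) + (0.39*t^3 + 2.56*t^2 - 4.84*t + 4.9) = 0.55*t^3 + 4.16*t^2 - 4.95*t + 3.39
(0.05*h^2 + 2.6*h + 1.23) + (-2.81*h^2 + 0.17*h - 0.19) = -2.76*h^2 + 2.77*h + 1.04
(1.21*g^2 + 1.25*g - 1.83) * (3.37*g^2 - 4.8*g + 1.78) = 4.0777*g^4 - 1.5955*g^3 - 10.0133*g^2 + 11.009*g - 3.2574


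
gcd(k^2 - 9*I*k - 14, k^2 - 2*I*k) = k - 2*I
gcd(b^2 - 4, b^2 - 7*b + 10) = b - 2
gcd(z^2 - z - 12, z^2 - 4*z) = z - 4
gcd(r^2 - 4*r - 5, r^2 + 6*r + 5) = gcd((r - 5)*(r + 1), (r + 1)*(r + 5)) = r + 1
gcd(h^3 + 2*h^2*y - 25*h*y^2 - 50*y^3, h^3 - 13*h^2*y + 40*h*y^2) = -h + 5*y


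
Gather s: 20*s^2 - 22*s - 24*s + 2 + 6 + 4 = 20*s^2 - 46*s + 12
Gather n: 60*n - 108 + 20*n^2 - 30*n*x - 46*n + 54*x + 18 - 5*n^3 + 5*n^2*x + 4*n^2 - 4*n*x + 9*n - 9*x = -5*n^3 + n^2*(5*x + 24) + n*(23 - 34*x) + 45*x - 90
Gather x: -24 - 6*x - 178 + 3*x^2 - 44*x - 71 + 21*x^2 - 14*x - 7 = 24*x^2 - 64*x - 280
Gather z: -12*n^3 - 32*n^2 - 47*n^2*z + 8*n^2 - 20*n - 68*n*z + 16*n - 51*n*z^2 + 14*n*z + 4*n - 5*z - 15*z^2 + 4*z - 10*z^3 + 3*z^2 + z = -12*n^3 - 24*n^2 - 10*z^3 + z^2*(-51*n - 12) + z*(-47*n^2 - 54*n)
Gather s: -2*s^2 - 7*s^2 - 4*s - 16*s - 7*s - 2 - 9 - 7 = -9*s^2 - 27*s - 18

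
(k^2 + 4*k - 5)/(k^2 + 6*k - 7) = (k + 5)/(k + 7)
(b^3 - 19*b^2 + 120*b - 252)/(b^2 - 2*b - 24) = (b^2 - 13*b + 42)/(b + 4)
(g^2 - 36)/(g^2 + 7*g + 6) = (g - 6)/(g + 1)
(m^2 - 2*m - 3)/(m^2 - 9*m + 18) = (m + 1)/(m - 6)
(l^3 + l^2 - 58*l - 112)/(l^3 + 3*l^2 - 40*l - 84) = (l - 8)/(l - 6)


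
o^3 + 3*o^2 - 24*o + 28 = (o - 2)^2*(o + 7)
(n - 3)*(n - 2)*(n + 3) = n^3 - 2*n^2 - 9*n + 18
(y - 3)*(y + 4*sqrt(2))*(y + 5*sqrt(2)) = y^3 - 3*y^2 + 9*sqrt(2)*y^2 - 27*sqrt(2)*y + 40*y - 120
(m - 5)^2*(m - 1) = m^3 - 11*m^2 + 35*m - 25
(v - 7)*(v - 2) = v^2 - 9*v + 14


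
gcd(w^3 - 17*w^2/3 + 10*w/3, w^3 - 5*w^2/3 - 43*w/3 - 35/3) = w - 5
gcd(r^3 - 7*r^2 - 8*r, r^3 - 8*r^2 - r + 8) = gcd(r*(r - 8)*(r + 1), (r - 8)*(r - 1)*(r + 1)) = r^2 - 7*r - 8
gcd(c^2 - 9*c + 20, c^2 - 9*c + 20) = c^2 - 9*c + 20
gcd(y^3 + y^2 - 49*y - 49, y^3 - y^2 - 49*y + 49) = y^2 - 49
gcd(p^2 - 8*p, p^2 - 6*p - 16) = p - 8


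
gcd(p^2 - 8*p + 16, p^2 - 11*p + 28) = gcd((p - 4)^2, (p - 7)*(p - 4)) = p - 4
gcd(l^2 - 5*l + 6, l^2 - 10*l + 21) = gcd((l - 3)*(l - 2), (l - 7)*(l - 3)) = l - 3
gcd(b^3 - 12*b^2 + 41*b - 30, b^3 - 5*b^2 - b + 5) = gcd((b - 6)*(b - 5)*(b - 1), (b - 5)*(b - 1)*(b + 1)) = b^2 - 6*b + 5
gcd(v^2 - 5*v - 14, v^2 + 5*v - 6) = 1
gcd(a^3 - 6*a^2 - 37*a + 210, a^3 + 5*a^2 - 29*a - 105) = a - 5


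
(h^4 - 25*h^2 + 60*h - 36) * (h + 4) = h^5 + 4*h^4 - 25*h^3 - 40*h^2 + 204*h - 144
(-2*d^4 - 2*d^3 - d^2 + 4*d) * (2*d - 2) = -4*d^5 + 2*d^3 + 10*d^2 - 8*d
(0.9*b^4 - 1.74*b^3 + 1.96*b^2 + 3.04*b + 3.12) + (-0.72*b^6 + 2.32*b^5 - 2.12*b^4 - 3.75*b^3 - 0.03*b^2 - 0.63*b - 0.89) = -0.72*b^6 + 2.32*b^5 - 1.22*b^4 - 5.49*b^3 + 1.93*b^2 + 2.41*b + 2.23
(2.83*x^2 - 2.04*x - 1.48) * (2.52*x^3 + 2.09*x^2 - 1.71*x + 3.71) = 7.1316*x^5 + 0.773899999999999*x^4 - 12.8325*x^3 + 10.8945*x^2 - 5.0376*x - 5.4908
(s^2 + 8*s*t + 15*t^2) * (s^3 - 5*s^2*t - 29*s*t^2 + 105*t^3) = s^5 + 3*s^4*t - 54*s^3*t^2 - 202*s^2*t^3 + 405*s*t^4 + 1575*t^5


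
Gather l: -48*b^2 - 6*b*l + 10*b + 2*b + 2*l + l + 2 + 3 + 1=-48*b^2 + 12*b + l*(3 - 6*b) + 6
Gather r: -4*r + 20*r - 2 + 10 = 16*r + 8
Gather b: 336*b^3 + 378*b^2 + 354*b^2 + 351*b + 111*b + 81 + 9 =336*b^3 + 732*b^2 + 462*b + 90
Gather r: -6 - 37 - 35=-78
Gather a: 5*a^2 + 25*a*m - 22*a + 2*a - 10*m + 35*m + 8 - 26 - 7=5*a^2 + a*(25*m - 20) + 25*m - 25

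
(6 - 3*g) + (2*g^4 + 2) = 2*g^4 - 3*g + 8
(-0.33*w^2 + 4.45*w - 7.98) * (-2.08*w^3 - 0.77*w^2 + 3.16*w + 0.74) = 0.6864*w^5 - 9.0019*w^4 + 12.1291*w^3 + 19.9624*w^2 - 21.9238*w - 5.9052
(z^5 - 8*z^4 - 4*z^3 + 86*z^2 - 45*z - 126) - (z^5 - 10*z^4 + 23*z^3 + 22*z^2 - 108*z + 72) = 2*z^4 - 27*z^3 + 64*z^2 + 63*z - 198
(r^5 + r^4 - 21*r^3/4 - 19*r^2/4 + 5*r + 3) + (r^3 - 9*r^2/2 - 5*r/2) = r^5 + r^4 - 17*r^3/4 - 37*r^2/4 + 5*r/2 + 3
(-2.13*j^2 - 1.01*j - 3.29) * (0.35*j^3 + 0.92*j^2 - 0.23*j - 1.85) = -0.7455*j^5 - 2.3131*j^4 - 1.5908*j^3 + 1.146*j^2 + 2.6252*j + 6.0865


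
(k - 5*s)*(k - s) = k^2 - 6*k*s + 5*s^2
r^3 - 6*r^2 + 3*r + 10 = (r - 5)*(r - 2)*(r + 1)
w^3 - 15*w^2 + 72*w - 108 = (w - 6)^2*(w - 3)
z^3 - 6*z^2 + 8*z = z*(z - 4)*(z - 2)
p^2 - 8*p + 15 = (p - 5)*(p - 3)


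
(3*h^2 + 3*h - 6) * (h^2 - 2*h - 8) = 3*h^4 - 3*h^3 - 36*h^2 - 12*h + 48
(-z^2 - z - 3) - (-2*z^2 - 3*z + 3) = z^2 + 2*z - 6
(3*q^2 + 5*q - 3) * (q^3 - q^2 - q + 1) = 3*q^5 + 2*q^4 - 11*q^3 + q^2 + 8*q - 3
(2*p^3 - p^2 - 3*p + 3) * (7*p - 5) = 14*p^4 - 17*p^3 - 16*p^2 + 36*p - 15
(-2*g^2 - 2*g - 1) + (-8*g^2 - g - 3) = -10*g^2 - 3*g - 4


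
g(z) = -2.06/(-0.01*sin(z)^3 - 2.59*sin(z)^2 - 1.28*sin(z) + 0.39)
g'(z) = -2.06*(0.03*sin(z)^2*cos(z) + 5.18*sin(z)*cos(z) + 1.28*cos(z))/(-0.01*sin(z)^3 - 2.59*sin(z)^2 - 1.28*sin(z) + 0.39)^2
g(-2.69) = -4.52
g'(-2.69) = -8.68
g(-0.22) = -3.77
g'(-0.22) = -1.02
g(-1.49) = 2.30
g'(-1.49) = 0.80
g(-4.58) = 0.60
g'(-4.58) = 0.15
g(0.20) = -61.68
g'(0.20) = -4181.45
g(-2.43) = -16.59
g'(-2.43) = -211.57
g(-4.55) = 0.60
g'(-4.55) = 0.18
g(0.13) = -11.41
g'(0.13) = -122.35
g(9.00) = 3.56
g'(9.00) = 19.21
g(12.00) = -6.19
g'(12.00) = 23.42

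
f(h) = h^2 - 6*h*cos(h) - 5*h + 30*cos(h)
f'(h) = 6*h*sin(h) + 2*h - 30*sin(h) - 6*cos(h) - 5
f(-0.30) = 31.97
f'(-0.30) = -1.93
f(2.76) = -18.66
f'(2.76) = 1.08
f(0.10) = 28.76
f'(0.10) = -13.71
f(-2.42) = -15.47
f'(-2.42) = 24.07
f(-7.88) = 99.48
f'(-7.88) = 56.65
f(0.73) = 15.97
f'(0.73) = -25.10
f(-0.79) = 29.03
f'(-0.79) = 13.87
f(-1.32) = 17.75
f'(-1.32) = 27.60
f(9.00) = 57.87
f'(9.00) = 28.36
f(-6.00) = 129.37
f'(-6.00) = -41.20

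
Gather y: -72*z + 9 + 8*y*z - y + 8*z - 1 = y*(8*z - 1) - 64*z + 8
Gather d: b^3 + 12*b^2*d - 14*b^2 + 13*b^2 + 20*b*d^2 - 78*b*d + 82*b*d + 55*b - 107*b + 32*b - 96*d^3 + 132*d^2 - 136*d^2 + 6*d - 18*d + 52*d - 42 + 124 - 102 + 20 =b^3 - b^2 - 20*b - 96*d^3 + d^2*(20*b - 4) + d*(12*b^2 + 4*b + 40)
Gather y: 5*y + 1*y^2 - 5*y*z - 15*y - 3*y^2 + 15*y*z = -2*y^2 + y*(10*z - 10)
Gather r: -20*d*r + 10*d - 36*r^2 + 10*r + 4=10*d - 36*r^2 + r*(10 - 20*d) + 4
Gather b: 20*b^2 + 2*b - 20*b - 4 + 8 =20*b^2 - 18*b + 4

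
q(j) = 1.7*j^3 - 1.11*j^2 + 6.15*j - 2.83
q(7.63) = 734.61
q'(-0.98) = 13.22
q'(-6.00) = 203.07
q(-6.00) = -446.89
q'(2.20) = 25.95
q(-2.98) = -76.00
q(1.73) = 13.29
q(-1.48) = -19.87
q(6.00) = 361.31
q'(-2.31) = 38.49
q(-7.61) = -863.12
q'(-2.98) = 58.06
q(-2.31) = -43.91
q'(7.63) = 286.12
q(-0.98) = -11.52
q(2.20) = 23.43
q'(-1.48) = 20.61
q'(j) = 5.1*j^2 - 2.22*j + 6.15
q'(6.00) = 176.43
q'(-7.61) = 318.40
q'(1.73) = 17.57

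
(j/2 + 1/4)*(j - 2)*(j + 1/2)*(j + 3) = j^4/2 + j^3 - 19*j^2/8 - 23*j/8 - 3/4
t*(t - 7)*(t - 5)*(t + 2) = t^4 - 10*t^3 + 11*t^2 + 70*t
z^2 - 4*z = z*(z - 4)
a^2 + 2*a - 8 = (a - 2)*(a + 4)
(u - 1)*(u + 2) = u^2 + u - 2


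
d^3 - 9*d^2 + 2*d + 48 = (d - 8)*(d - 3)*(d + 2)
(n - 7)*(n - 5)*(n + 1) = n^3 - 11*n^2 + 23*n + 35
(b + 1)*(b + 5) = b^2 + 6*b + 5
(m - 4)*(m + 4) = m^2 - 16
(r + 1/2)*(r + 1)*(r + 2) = r^3 + 7*r^2/2 + 7*r/2 + 1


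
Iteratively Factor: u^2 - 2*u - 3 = (u + 1)*(u - 3)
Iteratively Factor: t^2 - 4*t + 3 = (t - 3)*(t - 1)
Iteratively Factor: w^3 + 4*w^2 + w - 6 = (w + 2)*(w^2 + 2*w - 3) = (w + 2)*(w + 3)*(w - 1)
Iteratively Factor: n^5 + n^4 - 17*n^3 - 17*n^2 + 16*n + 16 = (n - 4)*(n^4 + 5*n^3 + 3*n^2 - 5*n - 4) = (n - 4)*(n + 1)*(n^3 + 4*n^2 - n - 4) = (n - 4)*(n + 1)^2*(n^2 + 3*n - 4) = (n - 4)*(n + 1)^2*(n + 4)*(n - 1)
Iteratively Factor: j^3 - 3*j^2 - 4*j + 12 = (j - 2)*(j^2 - j - 6) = (j - 3)*(j - 2)*(j + 2)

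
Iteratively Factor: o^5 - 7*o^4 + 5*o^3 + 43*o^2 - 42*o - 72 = (o - 3)*(o^4 - 4*o^3 - 7*o^2 + 22*o + 24) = (o - 3)^2*(o^3 - o^2 - 10*o - 8) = (o - 3)^2*(o + 1)*(o^2 - 2*o - 8) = (o - 3)^2*(o + 1)*(o + 2)*(o - 4)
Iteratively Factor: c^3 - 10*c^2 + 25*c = (c - 5)*(c^2 - 5*c) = c*(c - 5)*(c - 5)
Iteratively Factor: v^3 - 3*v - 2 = (v - 2)*(v^2 + 2*v + 1) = (v - 2)*(v + 1)*(v + 1)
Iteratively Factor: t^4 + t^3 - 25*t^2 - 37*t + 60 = (t + 4)*(t^3 - 3*t^2 - 13*t + 15) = (t - 5)*(t + 4)*(t^2 + 2*t - 3) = (t - 5)*(t + 3)*(t + 4)*(t - 1)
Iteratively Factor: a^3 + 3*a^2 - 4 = (a - 1)*(a^2 + 4*a + 4) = (a - 1)*(a + 2)*(a + 2)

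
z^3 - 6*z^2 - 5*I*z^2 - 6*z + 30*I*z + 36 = (z - 6)*(z - 3*I)*(z - 2*I)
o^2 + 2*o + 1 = (o + 1)^2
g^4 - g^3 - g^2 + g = g*(g - 1)^2*(g + 1)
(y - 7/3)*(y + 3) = y^2 + 2*y/3 - 7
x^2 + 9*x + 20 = (x + 4)*(x + 5)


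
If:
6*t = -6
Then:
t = -1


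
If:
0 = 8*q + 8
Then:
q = -1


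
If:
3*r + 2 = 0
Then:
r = -2/3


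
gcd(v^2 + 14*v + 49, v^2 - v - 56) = v + 7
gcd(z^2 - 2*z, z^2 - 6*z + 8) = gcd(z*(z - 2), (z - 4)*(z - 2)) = z - 2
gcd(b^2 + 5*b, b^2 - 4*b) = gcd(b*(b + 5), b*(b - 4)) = b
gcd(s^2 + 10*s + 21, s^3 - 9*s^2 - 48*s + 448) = s + 7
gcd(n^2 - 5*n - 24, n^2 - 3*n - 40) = n - 8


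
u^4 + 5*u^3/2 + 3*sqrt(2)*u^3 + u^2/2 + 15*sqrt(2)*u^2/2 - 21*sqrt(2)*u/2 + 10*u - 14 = (u - 1)*(u + 7/2)*(u + sqrt(2))*(u + 2*sqrt(2))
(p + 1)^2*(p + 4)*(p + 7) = p^4 + 13*p^3 + 51*p^2 + 67*p + 28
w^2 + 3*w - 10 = (w - 2)*(w + 5)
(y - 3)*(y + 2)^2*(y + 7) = y^4 + 8*y^3 - y^2 - 68*y - 84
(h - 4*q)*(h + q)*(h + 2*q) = h^3 - h^2*q - 10*h*q^2 - 8*q^3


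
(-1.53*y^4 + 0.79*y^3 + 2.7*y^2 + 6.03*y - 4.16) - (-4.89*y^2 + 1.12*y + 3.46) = -1.53*y^4 + 0.79*y^3 + 7.59*y^2 + 4.91*y - 7.62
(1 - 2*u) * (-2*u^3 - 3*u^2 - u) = 4*u^4 + 4*u^3 - u^2 - u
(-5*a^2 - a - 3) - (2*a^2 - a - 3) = -7*a^2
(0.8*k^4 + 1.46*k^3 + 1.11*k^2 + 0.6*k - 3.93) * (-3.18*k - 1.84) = -2.544*k^5 - 6.1148*k^4 - 6.2162*k^3 - 3.9504*k^2 + 11.3934*k + 7.2312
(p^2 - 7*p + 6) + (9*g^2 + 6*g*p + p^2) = 9*g^2 + 6*g*p + 2*p^2 - 7*p + 6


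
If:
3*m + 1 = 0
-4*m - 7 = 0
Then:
No Solution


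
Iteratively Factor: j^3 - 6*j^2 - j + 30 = (j + 2)*(j^2 - 8*j + 15) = (j - 3)*(j + 2)*(j - 5)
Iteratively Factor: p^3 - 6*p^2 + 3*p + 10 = (p - 2)*(p^2 - 4*p - 5) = (p - 2)*(p + 1)*(p - 5)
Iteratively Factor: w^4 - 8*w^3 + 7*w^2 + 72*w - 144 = (w - 3)*(w^3 - 5*w^2 - 8*w + 48) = (w - 4)*(w - 3)*(w^2 - w - 12) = (w - 4)*(w - 3)*(w + 3)*(w - 4)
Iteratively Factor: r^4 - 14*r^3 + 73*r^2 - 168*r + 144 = (r - 3)*(r^3 - 11*r^2 + 40*r - 48) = (r - 4)*(r - 3)*(r^2 - 7*r + 12) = (r - 4)*(r - 3)^2*(r - 4)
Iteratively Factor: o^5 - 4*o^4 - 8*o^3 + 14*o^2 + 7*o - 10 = (o - 1)*(o^4 - 3*o^3 - 11*o^2 + 3*o + 10) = (o - 1)^2*(o^3 - 2*o^2 - 13*o - 10) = (o - 5)*(o - 1)^2*(o^2 + 3*o + 2) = (o - 5)*(o - 1)^2*(o + 1)*(o + 2)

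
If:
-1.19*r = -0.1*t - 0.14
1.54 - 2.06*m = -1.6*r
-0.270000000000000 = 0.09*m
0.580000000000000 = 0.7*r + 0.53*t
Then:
No Solution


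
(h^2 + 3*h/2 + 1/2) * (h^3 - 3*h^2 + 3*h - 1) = h^5 - 3*h^4/2 - h^3 + 2*h^2 - 1/2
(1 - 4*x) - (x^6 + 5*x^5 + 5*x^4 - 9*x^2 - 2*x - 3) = -x^6 - 5*x^5 - 5*x^4 + 9*x^2 - 2*x + 4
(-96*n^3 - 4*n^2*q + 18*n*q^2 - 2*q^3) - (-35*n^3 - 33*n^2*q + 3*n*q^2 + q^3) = -61*n^3 + 29*n^2*q + 15*n*q^2 - 3*q^3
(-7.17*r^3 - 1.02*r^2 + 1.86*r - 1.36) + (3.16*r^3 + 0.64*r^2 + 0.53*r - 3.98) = -4.01*r^3 - 0.38*r^2 + 2.39*r - 5.34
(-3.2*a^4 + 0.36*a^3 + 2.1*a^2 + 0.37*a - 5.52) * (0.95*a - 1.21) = -3.04*a^5 + 4.214*a^4 + 1.5594*a^3 - 2.1895*a^2 - 5.6917*a + 6.6792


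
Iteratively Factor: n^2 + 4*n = (n)*(n + 4)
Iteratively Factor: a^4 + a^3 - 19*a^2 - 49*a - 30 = (a + 2)*(a^3 - a^2 - 17*a - 15) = (a + 2)*(a + 3)*(a^2 - 4*a - 5) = (a - 5)*(a + 2)*(a + 3)*(a + 1)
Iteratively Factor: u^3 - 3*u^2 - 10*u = (u + 2)*(u^2 - 5*u) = (u - 5)*(u + 2)*(u)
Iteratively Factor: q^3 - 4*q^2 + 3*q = (q - 1)*(q^2 - 3*q) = (q - 3)*(q - 1)*(q)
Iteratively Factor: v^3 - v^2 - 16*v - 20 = (v + 2)*(v^2 - 3*v - 10) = (v + 2)^2*(v - 5)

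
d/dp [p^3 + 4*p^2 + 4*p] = 3*p^2 + 8*p + 4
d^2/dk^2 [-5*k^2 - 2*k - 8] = -10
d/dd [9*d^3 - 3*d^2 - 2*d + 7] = 27*d^2 - 6*d - 2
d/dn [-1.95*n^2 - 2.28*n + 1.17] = -3.9*n - 2.28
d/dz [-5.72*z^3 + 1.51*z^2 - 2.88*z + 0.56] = -17.16*z^2 + 3.02*z - 2.88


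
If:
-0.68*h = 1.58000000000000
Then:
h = -2.32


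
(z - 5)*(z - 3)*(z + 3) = z^3 - 5*z^2 - 9*z + 45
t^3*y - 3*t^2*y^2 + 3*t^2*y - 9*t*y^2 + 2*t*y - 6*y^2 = (t + 2)*(t - 3*y)*(t*y + y)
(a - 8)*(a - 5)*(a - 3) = a^3 - 16*a^2 + 79*a - 120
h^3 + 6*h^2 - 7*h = h*(h - 1)*(h + 7)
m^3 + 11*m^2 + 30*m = m*(m + 5)*(m + 6)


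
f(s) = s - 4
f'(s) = 1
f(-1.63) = -5.63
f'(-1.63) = 1.00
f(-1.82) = -5.82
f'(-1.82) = 1.00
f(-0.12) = -4.12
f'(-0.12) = 1.00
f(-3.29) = -7.29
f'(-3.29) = 1.00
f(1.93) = -2.07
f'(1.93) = 1.00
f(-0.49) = -4.49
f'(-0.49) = 1.00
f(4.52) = 0.52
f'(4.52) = 1.00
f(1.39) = -2.61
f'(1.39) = 1.00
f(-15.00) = -19.00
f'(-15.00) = 1.00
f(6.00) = 2.00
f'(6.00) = 1.00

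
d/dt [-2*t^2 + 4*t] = 4 - 4*t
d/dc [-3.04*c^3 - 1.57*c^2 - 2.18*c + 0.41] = -9.12*c^2 - 3.14*c - 2.18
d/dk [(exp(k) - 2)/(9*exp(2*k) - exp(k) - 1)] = (-(exp(k) - 2)*(18*exp(k) - 1) + 9*exp(2*k) - exp(k) - 1)*exp(k)/(-9*exp(2*k) + exp(k) + 1)^2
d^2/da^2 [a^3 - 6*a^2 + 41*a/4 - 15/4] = 6*a - 12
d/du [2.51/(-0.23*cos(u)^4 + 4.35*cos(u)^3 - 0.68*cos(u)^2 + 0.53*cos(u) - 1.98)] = (-2.3092*cos(u)^3 + 32.7555*cos(u)^2 - 3.4136*cos(u) + 1.3303)*sin(u)/(0.23*cos(u)^4 - 4.35*cos(u)^3 + 0.68*cos(u)^2 - 0.53*cos(u) + 1.98)^2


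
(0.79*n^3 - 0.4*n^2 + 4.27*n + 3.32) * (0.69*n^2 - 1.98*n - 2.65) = 0.5451*n^5 - 1.8402*n^4 + 1.6448*n^3 - 5.1038*n^2 - 17.8891*n - 8.798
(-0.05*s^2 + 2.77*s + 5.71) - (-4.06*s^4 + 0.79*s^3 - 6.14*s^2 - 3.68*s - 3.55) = 4.06*s^4 - 0.79*s^3 + 6.09*s^2 + 6.45*s + 9.26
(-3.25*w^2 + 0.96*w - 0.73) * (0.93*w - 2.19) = -3.0225*w^3 + 8.0103*w^2 - 2.7813*w + 1.5987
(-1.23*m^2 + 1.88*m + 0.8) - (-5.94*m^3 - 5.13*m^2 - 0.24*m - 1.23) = 5.94*m^3 + 3.9*m^2 + 2.12*m + 2.03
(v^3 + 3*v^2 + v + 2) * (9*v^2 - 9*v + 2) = 9*v^5 + 18*v^4 - 16*v^3 + 15*v^2 - 16*v + 4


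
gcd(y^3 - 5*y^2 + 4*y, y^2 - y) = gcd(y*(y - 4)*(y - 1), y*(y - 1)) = y^2 - y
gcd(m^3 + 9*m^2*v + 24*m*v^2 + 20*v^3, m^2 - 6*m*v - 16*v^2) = m + 2*v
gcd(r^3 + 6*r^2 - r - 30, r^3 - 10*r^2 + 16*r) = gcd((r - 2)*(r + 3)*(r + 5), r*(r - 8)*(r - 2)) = r - 2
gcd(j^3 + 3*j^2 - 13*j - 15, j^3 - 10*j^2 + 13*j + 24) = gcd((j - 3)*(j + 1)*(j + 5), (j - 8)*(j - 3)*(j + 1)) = j^2 - 2*j - 3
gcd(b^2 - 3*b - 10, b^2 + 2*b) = b + 2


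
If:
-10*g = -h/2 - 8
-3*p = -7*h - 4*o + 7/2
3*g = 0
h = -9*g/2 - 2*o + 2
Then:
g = 0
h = -16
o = 9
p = -53/2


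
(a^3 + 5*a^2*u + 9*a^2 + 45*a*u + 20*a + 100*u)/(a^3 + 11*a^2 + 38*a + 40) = (a + 5*u)/(a + 2)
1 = 1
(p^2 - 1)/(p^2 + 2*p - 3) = (p + 1)/(p + 3)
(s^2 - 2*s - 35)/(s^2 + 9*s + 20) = (s - 7)/(s + 4)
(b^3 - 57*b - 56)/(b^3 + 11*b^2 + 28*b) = (b^2 - 7*b - 8)/(b*(b + 4))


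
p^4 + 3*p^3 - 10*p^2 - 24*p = p*(p - 3)*(p + 2)*(p + 4)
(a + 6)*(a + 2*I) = a^2 + 6*a + 2*I*a + 12*I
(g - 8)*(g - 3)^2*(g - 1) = g^4 - 15*g^3 + 71*g^2 - 129*g + 72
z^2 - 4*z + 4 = (z - 2)^2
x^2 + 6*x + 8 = (x + 2)*(x + 4)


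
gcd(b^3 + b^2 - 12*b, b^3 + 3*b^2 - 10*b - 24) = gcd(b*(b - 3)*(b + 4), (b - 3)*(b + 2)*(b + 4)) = b^2 + b - 12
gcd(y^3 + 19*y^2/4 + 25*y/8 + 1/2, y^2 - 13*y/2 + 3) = 1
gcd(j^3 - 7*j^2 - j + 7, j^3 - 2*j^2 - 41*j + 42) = j^2 - 8*j + 7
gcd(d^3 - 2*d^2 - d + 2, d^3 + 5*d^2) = 1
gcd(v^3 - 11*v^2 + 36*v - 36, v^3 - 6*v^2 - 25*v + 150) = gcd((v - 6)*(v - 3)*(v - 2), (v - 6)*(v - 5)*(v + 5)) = v - 6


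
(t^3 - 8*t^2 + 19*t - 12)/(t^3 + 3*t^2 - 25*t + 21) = (t - 4)/(t + 7)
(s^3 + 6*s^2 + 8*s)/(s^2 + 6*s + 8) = s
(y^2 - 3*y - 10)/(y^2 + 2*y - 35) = (y + 2)/(y + 7)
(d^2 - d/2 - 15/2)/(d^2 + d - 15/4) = 2*(d - 3)/(2*d - 3)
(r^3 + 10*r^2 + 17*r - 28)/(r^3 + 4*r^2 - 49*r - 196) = (r - 1)/(r - 7)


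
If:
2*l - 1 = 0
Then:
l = 1/2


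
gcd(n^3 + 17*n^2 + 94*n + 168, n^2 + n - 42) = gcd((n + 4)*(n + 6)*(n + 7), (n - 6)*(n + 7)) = n + 7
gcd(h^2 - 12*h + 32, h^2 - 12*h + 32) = h^2 - 12*h + 32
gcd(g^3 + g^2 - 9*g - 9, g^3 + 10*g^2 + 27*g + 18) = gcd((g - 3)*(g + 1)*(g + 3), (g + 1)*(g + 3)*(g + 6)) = g^2 + 4*g + 3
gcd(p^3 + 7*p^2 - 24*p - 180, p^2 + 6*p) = p + 6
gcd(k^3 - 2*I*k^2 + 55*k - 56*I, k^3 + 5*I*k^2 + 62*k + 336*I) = k^2 - I*k + 56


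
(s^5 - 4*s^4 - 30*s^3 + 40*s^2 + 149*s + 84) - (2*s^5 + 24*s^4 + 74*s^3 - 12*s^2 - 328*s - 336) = -s^5 - 28*s^4 - 104*s^3 + 52*s^2 + 477*s + 420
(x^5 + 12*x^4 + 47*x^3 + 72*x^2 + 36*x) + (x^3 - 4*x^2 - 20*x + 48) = x^5 + 12*x^4 + 48*x^3 + 68*x^2 + 16*x + 48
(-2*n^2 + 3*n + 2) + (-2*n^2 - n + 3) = -4*n^2 + 2*n + 5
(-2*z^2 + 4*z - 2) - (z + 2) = -2*z^2 + 3*z - 4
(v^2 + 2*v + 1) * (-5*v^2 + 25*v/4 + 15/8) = -5*v^4 - 15*v^3/4 + 75*v^2/8 + 10*v + 15/8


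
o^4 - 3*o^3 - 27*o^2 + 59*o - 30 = (o - 6)*(o - 1)^2*(o + 5)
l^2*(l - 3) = l^3 - 3*l^2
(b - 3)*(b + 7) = b^2 + 4*b - 21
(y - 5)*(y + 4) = y^2 - y - 20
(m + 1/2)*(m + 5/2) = m^2 + 3*m + 5/4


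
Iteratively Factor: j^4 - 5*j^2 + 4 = (j + 2)*(j^3 - 2*j^2 - j + 2) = (j + 1)*(j + 2)*(j^2 - 3*j + 2) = (j - 2)*(j + 1)*(j + 2)*(j - 1)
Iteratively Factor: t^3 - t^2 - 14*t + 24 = (t + 4)*(t^2 - 5*t + 6) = (t - 2)*(t + 4)*(t - 3)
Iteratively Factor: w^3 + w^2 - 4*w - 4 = (w + 1)*(w^2 - 4) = (w - 2)*(w + 1)*(w + 2)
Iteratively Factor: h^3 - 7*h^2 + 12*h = (h - 4)*(h^2 - 3*h) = (h - 4)*(h - 3)*(h)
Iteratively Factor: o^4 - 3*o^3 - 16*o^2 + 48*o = (o)*(o^3 - 3*o^2 - 16*o + 48) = o*(o - 3)*(o^2 - 16) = o*(o - 3)*(o + 4)*(o - 4)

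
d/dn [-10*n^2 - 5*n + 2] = -20*n - 5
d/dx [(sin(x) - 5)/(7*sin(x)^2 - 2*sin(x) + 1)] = (-7*sin(x)^2 + 70*sin(x) - 9)*cos(x)/(7*sin(x)^2 - 2*sin(x) + 1)^2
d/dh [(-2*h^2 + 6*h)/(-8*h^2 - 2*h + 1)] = 2*(26*h^2 - 2*h + 3)/(64*h^4 + 32*h^3 - 12*h^2 - 4*h + 1)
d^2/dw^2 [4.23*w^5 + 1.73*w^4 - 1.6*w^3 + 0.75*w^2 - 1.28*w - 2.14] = 84.6*w^3 + 20.76*w^2 - 9.6*w + 1.5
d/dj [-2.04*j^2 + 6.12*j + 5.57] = 6.12 - 4.08*j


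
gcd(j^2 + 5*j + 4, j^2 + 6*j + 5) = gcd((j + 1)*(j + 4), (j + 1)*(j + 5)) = j + 1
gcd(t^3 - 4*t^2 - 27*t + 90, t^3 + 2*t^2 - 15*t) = t^2 + 2*t - 15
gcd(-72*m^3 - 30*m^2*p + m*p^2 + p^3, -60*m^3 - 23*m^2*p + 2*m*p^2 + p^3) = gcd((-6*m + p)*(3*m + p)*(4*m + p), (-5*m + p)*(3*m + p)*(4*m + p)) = 12*m^2 + 7*m*p + p^2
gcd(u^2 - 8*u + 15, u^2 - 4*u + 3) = u - 3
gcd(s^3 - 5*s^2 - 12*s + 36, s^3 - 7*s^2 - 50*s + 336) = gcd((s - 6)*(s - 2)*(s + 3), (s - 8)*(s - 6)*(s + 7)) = s - 6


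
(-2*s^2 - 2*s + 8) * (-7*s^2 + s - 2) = 14*s^4 + 12*s^3 - 54*s^2 + 12*s - 16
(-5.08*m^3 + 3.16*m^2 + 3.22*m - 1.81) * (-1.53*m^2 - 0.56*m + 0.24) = 7.7724*m^5 - 1.99*m^4 - 7.9154*m^3 + 1.7245*m^2 + 1.7864*m - 0.4344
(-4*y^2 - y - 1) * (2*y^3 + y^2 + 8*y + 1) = -8*y^5 - 6*y^4 - 35*y^3 - 13*y^2 - 9*y - 1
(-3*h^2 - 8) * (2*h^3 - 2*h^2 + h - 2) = -6*h^5 + 6*h^4 - 19*h^3 + 22*h^2 - 8*h + 16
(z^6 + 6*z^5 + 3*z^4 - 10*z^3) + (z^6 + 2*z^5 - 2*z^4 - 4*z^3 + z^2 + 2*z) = 2*z^6 + 8*z^5 + z^4 - 14*z^3 + z^2 + 2*z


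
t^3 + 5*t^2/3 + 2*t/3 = t*(t + 2/3)*(t + 1)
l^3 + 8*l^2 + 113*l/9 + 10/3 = (l + 1/3)*(l + 5/3)*(l + 6)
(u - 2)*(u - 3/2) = u^2 - 7*u/2 + 3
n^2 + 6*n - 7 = (n - 1)*(n + 7)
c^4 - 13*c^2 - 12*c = c*(c - 4)*(c + 1)*(c + 3)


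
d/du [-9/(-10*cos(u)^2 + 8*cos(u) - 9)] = 36*(5*cos(u) - 2)*sin(u)/(10*cos(u)^2 - 8*cos(u) + 9)^2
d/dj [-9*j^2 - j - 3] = -18*j - 1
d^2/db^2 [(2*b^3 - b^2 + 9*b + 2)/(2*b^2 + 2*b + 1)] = 2*(44*b^3 + 42*b^2 - 24*b - 15)/(8*b^6 + 24*b^5 + 36*b^4 + 32*b^3 + 18*b^2 + 6*b + 1)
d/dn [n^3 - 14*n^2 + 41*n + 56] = 3*n^2 - 28*n + 41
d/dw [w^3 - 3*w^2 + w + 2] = 3*w^2 - 6*w + 1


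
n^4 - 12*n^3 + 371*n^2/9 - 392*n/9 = n*(n - 7)*(n - 8/3)*(n - 7/3)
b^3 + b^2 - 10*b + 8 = (b - 2)*(b - 1)*(b + 4)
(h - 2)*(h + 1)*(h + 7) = h^3 + 6*h^2 - 9*h - 14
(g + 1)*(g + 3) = g^2 + 4*g + 3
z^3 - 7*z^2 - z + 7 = (z - 7)*(z - 1)*(z + 1)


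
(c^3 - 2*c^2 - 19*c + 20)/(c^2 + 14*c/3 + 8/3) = 3*(c^2 - 6*c + 5)/(3*c + 2)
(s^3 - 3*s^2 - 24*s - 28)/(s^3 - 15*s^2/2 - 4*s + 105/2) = 2*(s^2 + 4*s + 4)/(2*s^2 - s - 15)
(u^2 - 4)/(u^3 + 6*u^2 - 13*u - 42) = (u - 2)/(u^2 + 4*u - 21)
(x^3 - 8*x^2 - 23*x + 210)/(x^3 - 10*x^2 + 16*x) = (x^3 - 8*x^2 - 23*x + 210)/(x*(x^2 - 10*x + 16))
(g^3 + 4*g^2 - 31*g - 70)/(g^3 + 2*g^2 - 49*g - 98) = (g - 5)/(g - 7)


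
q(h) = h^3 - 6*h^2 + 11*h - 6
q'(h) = 3*h^2 - 12*h + 11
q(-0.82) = -19.61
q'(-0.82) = 22.86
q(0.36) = -2.77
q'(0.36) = 7.07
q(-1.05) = -25.32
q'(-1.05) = 26.91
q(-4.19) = -230.99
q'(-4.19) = 113.95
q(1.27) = 0.34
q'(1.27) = 0.60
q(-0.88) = -21.01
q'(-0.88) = 23.88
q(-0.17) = -8.05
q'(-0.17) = 13.13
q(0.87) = -0.31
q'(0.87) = 2.83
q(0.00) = -6.00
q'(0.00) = 11.00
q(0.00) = -6.00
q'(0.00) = 11.00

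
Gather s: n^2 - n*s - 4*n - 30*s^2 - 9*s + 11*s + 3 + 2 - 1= n^2 - 4*n - 30*s^2 + s*(2 - n) + 4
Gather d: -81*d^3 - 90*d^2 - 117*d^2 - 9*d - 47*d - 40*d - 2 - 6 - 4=-81*d^3 - 207*d^2 - 96*d - 12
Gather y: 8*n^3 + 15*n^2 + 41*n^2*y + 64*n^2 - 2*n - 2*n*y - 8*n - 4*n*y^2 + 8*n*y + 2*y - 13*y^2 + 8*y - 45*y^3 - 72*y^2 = 8*n^3 + 79*n^2 - 10*n - 45*y^3 + y^2*(-4*n - 85) + y*(41*n^2 + 6*n + 10)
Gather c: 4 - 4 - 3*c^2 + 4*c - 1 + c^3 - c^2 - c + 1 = c^3 - 4*c^2 + 3*c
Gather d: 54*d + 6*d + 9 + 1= 60*d + 10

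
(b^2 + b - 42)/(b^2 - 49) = (b - 6)/(b - 7)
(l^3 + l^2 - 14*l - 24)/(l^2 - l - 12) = l + 2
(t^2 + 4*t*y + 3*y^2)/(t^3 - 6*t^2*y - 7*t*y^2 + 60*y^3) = (t + y)/(t^2 - 9*t*y + 20*y^2)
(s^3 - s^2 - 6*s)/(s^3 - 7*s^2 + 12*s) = (s + 2)/(s - 4)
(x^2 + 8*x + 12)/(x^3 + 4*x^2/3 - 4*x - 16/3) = 3*(x + 6)/(3*x^2 - 2*x - 8)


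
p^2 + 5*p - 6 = (p - 1)*(p + 6)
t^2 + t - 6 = (t - 2)*(t + 3)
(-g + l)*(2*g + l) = -2*g^2 + g*l + l^2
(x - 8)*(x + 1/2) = x^2 - 15*x/2 - 4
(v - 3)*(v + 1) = v^2 - 2*v - 3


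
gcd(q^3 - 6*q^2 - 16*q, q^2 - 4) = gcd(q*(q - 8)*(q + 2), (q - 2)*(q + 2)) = q + 2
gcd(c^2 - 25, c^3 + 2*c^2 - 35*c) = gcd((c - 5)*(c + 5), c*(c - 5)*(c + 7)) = c - 5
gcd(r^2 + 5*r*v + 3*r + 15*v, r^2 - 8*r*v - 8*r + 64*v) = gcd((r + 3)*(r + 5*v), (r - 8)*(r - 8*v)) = 1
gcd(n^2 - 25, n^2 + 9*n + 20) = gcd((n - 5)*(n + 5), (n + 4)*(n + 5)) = n + 5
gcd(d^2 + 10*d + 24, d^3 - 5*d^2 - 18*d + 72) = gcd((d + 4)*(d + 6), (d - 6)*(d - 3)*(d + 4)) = d + 4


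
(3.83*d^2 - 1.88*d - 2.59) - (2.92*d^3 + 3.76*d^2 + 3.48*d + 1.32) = -2.92*d^3 + 0.0700000000000003*d^2 - 5.36*d - 3.91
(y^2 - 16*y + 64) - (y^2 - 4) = 68 - 16*y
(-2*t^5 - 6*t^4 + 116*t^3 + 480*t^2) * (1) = -2*t^5 - 6*t^4 + 116*t^3 + 480*t^2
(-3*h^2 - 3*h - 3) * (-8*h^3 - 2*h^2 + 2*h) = 24*h^5 + 30*h^4 + 24*h^3 - 6*h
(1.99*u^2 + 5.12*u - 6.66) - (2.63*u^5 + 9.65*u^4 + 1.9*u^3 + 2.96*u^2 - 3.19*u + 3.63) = -2.63*u^5 - 9.65*u^4 - 1.9*u^3 - 0.97*u^2 + 8.31*u - 10.29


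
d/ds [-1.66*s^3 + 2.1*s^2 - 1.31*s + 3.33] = -4.98*s^2 + 4.2*s - 1.31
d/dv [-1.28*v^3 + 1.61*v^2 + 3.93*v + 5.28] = -3.84*v^2 + 3.22*v + 3.93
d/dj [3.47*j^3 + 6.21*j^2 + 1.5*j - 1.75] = 10.41*j^2 + 12.42*j + 1.5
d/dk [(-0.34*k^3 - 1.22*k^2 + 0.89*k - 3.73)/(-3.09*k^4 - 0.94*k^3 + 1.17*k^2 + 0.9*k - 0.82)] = (-1.0506*k^6 - 7.5396*k^5 + 6.7057*k^4 - 45.0416*k^3 - 11.8215*k^2 + 10.729*k + 2.6272)/(9.5481*k^8 + 5.8092*k^7 - 6.347*k^6 - 7.7616*k^5 + 4.7445*k^4 + 3.6476*k^3 - 1.1088*k^2 - 1.476*k + 0.6724)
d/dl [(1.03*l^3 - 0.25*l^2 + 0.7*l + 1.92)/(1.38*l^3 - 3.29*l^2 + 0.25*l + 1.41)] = (-3.0437*l^4 - 1.417*l^3 - 1.3514*l^2 + 11.9286*l + 0.507)/(1.9044*l^6 - 9.0804*l^5 + 11.5141*l^4 + 2.2466*l^3 - 9.2153*l^2 + 0.705*l + 1.9881)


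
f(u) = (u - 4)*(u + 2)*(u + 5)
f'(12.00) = 486.00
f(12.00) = 1904.00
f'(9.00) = 279.00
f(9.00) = 770.00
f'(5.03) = 88.08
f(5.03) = 72.63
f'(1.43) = -3.29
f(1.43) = -56.68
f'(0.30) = -15.93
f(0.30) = -45.10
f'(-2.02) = -17.88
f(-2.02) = 0.36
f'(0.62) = -13.13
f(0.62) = -49.77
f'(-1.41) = -20.50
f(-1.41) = -11.46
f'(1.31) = -4.99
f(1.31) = -56.18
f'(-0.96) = -21.00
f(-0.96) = -20.84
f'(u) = (u - 4)*(u + 2) + (u - 4)*(u + 5) + (u + 2)*(u + 5)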